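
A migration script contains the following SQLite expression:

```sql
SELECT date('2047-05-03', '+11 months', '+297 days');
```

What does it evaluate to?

Adding +11 months to 2047-05-03 gives 2048-04-03.
Applying '+297 days' to 2048-04-03: counting 297 days forward gives 2049-01-25.

2049-01-25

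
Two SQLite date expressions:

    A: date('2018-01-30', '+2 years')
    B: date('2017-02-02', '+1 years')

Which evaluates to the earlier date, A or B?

A = 2020-01-30.
B = 2018-02-02.
B is earlier.

B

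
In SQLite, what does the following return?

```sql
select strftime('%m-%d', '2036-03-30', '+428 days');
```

06-01

First apply '+428 days': 2036-03-30 → 2037-06-01.
`%m-%d` extracts the month-day: 06-01.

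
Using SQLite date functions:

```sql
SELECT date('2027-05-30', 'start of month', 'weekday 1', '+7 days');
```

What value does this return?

2027-05-10

`start of month` rewinds 2027-05-30 to 2027-05-01.
`weekday 1` advances to the next Monday; 2027-05-01 is a Saturday, so it moves forward to 2027-05-03.
Advancing 7 more days within May lands on 2027-05-10.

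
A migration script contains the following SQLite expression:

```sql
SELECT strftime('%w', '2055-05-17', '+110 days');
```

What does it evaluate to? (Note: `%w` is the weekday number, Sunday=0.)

First apply '+110 days': 2055-05-17 → 2055-09-04.
2055-09-04 is a Saturday; with Sunday=0 that is 6.

6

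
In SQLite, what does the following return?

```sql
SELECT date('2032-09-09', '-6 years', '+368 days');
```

2027-09-12

Adding -6 years to 2032-09-09 gives 2026-09-09.
Applying '+368 days' to 2026-09-09: counting 368 days forward gives 2027-09-12.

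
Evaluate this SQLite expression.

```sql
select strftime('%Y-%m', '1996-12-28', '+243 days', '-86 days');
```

First apply '+243 days', '-86 days': 1996-12-28 → 1997-06-03.
`%Y-%m` extracts the year-month: 1997-06.

1997-06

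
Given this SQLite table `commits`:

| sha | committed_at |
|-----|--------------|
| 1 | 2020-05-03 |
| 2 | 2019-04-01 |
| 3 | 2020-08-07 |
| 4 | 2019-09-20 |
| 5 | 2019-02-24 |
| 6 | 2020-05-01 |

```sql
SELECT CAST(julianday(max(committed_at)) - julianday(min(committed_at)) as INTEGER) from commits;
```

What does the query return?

MIN = 2019-02-24, MAX = 2020-08-07.
4 days remain in February 2019 after the 24th (28 − 24).
Full months from March 2019 through July 2020 contribute their day counts.
Then 7 days into August 2020.
Total: 4 + 31 + 30 + 31 + 30 + 31 + 31 + 30 + 31 + 30 + 31 + 31 + 29 + 31 + 30 + 31 + 30 + 31 + 7 = 530.

530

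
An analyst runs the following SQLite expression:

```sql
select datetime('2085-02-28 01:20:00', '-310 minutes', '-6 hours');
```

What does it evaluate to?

2085-02-27 14:10:00

310 minutes = 5h 10m; -310 minutes from 2085-02-28 01:20:00 is 2085-02-27 20:10:00 (crosses midnight).
-6 hours from 2085-02-27 20:10:00 is 2085-02-27 14:10:00.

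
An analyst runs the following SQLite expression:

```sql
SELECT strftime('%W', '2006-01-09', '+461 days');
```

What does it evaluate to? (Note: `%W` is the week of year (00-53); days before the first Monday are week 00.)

First apply '+461 days': 2006-01-09 → 2007-04-15.
2007-04-15 is a Sunday. SQLite's %W counts Mondays since the year started; the result is 15.

15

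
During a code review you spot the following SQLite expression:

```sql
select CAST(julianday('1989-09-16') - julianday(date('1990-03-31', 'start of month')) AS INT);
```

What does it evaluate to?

`start of month` rewinds 1990-03-31 to 1990-03-01.
14 days remain in September 1989 after the 16th (30 − 16).
October 1989: 31 days.
November 1989: 30 days.
December 1989: 31 days.
January 1990: 31 days.
February 1990: 28 days.
Then 1 day into March 1990.
Total: 14 + 31 + 30 + 31 + 31 + 28 + 1 = 166.
The subtraction is earlier − later, so the result is −166 → -166.

-166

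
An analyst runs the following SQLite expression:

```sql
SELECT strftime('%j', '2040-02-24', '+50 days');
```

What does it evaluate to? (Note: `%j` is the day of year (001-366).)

105

First apply '+50 days': 2040-02-24 → 2040-04-14.
Day-of-year for 2040-04-14: days since 2040-01-01 inclusive = 105, zero-padded to 105.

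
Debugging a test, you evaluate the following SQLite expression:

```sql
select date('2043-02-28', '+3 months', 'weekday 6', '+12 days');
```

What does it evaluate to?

2043-06-11

Adding +3 months to 2043-02-28 gives 2043-05-28.
`weekday 6` advances to the next Saturday; 2043-05-28 is a Thursday, so it moves forward to 2043-05-30.
May 2043 has 31 days; 1 remain after the 30th, so 2 days reach 2043-06-01.
Advancing 10 more days within June lands on 2043-06-11.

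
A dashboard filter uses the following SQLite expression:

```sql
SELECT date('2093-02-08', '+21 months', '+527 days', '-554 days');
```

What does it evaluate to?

2094-10-12

Adding +21 months to 2093-02-08 gives 2094-11-08.
Applying '+527 days' to 2094-11-08: counting 527 days forward gives 2096-04-18.
Applying '-554 days' to 2096-04-18: counting 554 days back gives 2094-10-12.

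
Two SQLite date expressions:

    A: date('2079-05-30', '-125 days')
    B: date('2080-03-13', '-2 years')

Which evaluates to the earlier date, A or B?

A = 2079-01-25.
B = 2078-03-13.
B is earlier.

B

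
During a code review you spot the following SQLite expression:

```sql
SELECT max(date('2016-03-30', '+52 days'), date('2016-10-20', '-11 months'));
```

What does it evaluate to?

date('2016-03-30', '+52 days') → 2016-05-21.
date('2016-10-20', '-11 months') → 2015-11-20.
Later of the two is 2016-05-21.

2016-05-21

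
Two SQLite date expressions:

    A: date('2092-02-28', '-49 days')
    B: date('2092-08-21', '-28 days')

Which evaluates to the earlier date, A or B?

A = 2092-01-10.
B = 2092-07-24.
A is earlier.

A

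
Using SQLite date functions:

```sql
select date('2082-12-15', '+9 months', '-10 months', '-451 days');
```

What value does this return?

Adding +9 months to 2082-12-15 gives 2083-09-15.
Adding -10 months to 2083-09-15 gives 2082-11-15.
Applying '-451 days' to 2082-11-15: counting 451 days back gives 2081-08-21.

2081-08-21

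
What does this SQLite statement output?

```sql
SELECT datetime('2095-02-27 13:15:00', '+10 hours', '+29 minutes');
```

+10 hours from 2095-02-27 13:15:00 is 2095-02-27 23:15:00.
+29 minutes from 2095-02-27 23:15:00 is 2095-02-27 23:44:00.

2095-02-27 23:44:00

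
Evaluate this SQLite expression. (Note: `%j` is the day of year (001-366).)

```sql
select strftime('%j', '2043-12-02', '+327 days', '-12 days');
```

286

First apply '+327 days', '-12 days': 2043-12-02 → 2044-10-12.
Day-of-year for 2044-10-12: days since 2044-01-01 inclusive = 286, zero-padded to 286.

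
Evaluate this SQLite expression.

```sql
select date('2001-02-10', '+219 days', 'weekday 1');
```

Applying '+219 days' to 2001-02-10: counting 219 days forward gives 2001-09-17.
`weekday 1` advances to the next Monday; 2001-09-17 is already a Monday, so it stays at 2001-09-17.

2001-09-17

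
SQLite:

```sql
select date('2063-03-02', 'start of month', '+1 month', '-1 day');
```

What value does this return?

2063-03-31

`start of month` rewinds 2063-03-02 to 2063-03-01.
Adding +1 month to 2063-03-01 gives 2063-04-01.
Going back 1 day from 2063-04-01 reaches 2063-03-31 (last day of March, 31 days).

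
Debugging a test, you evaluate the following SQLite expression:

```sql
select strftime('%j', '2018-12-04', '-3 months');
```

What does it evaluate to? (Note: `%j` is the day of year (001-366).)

First apply '-3 months': 2018-12-04 → 2018-09-04.
Day-of-year for 2018-09-04: days since 2018-01-01 inclusive = 247, zero-padded to 247.

247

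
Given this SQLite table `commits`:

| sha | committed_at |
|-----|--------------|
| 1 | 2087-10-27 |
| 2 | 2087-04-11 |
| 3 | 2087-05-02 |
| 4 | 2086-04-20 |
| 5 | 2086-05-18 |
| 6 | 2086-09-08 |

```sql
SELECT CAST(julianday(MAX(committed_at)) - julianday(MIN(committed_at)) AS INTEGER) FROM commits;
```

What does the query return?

555

MIN = 2086-04-20, MAX = 2087-10-27.
10 days remain in April 2086 after the 20th (30 − 20).
Full months from May 2086 through September 2087 contribute their day counts.
Then 27 days into October 2087.
Total: 10 + 31 + 30 + 31 + 31 + 30 + 31 + 30 + 31 + 31 + 28 + 31 + 30 + 31 + 30 + 31 + 31 + 30 + 27 = 555.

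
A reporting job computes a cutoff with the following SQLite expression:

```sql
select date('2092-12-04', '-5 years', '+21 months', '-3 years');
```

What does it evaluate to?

2086-09-04

Adding -5 years to 2092-12-04 gives 2087-12-04.
Adding +21 months to 2087-12-04 gives 2089-09-04.
Adding -3 years to 2089-09-04 gives 2086-09-04.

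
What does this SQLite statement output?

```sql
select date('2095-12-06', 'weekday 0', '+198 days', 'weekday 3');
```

`weekday 0` advances to the next Sunday; 2095-12-06 is a Tuesday, so it moves forward to 2095-12-11.
Applying '+198 days' to 2095-12-11: counting 198 days forward gives 2096-06-26.
`weekday 3` advances to the next Wednesday; 2096-06-26 is a Tuesday, so it moves forward to 2096-06-27.

2096-06-27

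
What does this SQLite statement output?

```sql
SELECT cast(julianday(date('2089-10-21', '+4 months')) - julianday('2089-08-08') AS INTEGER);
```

Adding +4 months to 2089-10-21 gives 2090-02-21.
23 days remain in August 2089 after the 8th (31 − 8).
September 2089: 30 days.
October 2089: 31 days.
November 2089: 30 days.
December 2089: 31 days.
January 2090: 31 days.
Then 21 days into February 2090.
Total: 23 + 30 + 31 + 30 + 31 + 31 + 21 = 197.

197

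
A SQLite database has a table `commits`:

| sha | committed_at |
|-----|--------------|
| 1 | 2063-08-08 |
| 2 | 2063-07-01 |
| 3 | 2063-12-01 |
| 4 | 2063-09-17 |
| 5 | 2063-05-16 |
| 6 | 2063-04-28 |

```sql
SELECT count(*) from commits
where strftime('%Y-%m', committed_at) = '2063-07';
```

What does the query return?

1

Rows with year-month 2063-07: 2063-07-01 → 1.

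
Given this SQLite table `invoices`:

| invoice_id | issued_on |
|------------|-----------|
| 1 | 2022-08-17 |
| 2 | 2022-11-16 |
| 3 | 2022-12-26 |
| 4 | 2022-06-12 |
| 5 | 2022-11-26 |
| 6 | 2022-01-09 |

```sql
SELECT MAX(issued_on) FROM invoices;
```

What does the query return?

MAX over {2022-01-09, 2022-06-12, 2022-08-17, 2022-11-16, 2022-11-26, 2022-12-26}.

2022-12-26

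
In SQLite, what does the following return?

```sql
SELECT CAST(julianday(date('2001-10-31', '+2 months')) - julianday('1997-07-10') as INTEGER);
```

1635

Adding +2 months to 2001-10-31 gives 2001-12-31.
21 days remain in July 1997 after the 10th (31 − 10).
Full months from August 1997 through November 2001 contribute their day counts.
Then 31 days into December 2001.
Total: 21 + 31 + 30 + 31 + 30 + 31 + 31 + 28 + 31 + 30 + 31 + 30 + 31 + 31 + 30 + 31 + 30 + 31 + 31 + 28 + 31 + 30 + 31 + 30 + 31 + 31 + 30 + 31 + 30 + 31 + 31 + 29 + 31 + 30 + 31 + 30 + 31 + 31 + 30 + 31 + 30 + 31 + 31 + 28 + 31 + 30 + 31 + 30 + 31 + 31 + 30 + 31 + 30 + 31 = 1635.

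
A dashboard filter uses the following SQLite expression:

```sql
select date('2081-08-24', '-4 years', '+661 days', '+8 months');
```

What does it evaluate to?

2080-02-16

Adding -4 years to 2081-08-24 gives 2077-08-24.
Applying '+661 days' to 2077-08-24: counting 661 days forward gives 2079-06-16.
Adding +8 months to 2079-06-16 gives 2080-02-16.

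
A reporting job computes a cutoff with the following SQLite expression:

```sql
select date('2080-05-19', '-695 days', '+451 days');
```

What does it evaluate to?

Applying '-695 days' to 2080-05-19: counting 695 days back gives 2078-06-24.
Applying '+451 days' to 2078-06-24: counting 451 days forward gives 2079-09-18.

2079-09-18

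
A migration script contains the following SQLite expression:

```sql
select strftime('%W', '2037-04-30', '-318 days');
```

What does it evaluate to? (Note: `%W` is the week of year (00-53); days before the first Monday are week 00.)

24

First apply '-318 days': 2037-04-30 → 2036-06-16.
2036-06-16 is a Monday. SQLite's %W counts Mondays since the year started; the result is 24.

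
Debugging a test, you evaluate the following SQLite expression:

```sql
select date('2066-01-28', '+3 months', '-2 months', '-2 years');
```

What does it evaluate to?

2064-02-28

Adding +3 months to 2066-01-28 gives 2066-04-28.
Adding -2 months to 2066-04-28 gives 2066-02-28.
Adding -2 years to 2066-02-28 gives 2064-02-28.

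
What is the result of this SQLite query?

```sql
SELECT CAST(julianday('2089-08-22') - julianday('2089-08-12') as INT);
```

10

Both dates are in August 2089: 22 − 12 = 10.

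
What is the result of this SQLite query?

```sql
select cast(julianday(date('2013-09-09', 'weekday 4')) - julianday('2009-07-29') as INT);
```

1506

`weekday 4` advances to the next Thursday; 2013-09-09 is a Monday, so it moves forward to 2013-09-12.
2 days remain in July 2009 after the 29th (31 − 29).
Full months from August 2009 through August 2013 contribute their day counts.
Then 12 days into September 2013.
Total: 2 + 31 + 30 + 31 + 30 + 31 + 31 + 28 + 31 + 30 + 31 + 30 + 31 + 31 + 30 + 31 + 30 + 31 + 31 + 28 + 31 + 30 + 31 + 30 + 31 + 31 + 30 + 31 + 30 + 31 + 31 + 29 + 31 + 30 + 31 + 30 + 31 + 31 + 30 + 31 + 30 + 31 + 31 + 28 + 31 + 30 + 31 + 30 + 31 + 31 + 12 = 1506.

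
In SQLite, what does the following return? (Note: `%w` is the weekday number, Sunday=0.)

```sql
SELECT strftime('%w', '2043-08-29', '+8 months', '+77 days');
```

First apply '+8 months', '+77 days': 2043-08-29 → 2044-07-15.
2044-07-15 is a Friday; with Sunday=0 that is 5.

5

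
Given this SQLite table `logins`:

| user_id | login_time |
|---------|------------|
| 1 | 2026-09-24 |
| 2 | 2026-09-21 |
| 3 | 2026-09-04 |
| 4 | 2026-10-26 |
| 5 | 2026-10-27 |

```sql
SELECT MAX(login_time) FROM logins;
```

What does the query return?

MAX over {2026-09-04, 2026-09-21, 2026-09-24, 2026-10-26, 2026-10-27}.

2026-10-27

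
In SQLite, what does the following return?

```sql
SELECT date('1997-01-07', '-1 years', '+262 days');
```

Adding -1 year to 1997-01-07 gives 1996-01-07.
Applying '+262 days' to 1996-01-07: counting 262 days forward gives 1996-09-25.

1996-09-25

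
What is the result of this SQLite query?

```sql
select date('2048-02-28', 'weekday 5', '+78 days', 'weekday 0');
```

2048-05-17

`weekday 5` advances to the next Friday; 2048-02-28 is already a Friday, so it stays at 2048-02-28.
Applying '+78 days' to 2048-02-28: counting 78 days forward gives 2048-05-16.
`weekday 0` advances to the next Sunday; 2048-05-16 is a Saturday, so it moves forward to 2048-05-17.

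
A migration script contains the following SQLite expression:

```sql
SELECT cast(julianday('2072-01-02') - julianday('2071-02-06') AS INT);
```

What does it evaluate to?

330

22 days remain in February 2071 after the 6th (28 − 6).
Full months from March 2071 through December 2071 contribute their day counts.
Then 2 days into January 2072.
Total: 22 + 31 + 30 + 31 + 30 + 31 + 31 + 30 + 31 + 30 + 31 + 2 = 330.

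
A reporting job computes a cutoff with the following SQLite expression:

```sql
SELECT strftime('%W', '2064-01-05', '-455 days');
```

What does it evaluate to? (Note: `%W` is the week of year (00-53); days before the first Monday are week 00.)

40

First apply '-455 days': 2064-01-05 → 2062-10-07.
2062-10-07 is a Saturday. SQLite's %W counts Mondays since the year started; the result is 40.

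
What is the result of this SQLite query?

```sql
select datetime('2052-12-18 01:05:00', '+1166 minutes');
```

2052-12-18 20:31:00

1166 minutes = 19h 26m; +1166 minutes from 2052-12-18 01:05:00 is 2052-12-18 20:31:00.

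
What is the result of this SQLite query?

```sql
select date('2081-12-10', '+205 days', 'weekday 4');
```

2082-07-09

Applying '+205 days' to 2081-12-10: counting 205 days forward gives 2082-07-03.
`weekday 4` advances to the next Thursday; 2082-07-03 is a Friday, so it moves forward to 2082-07-09.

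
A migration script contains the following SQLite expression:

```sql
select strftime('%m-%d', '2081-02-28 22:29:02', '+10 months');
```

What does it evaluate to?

First apply '+10 months': 2081-02-28 22:29:02 → 2081-12-28 22:29:02.
`%m-%d` extracts the month-day: 12-28.

12-28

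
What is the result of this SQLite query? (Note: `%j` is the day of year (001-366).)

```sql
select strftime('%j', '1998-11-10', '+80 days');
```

First apply '+80 days': 1998-11-10 → 1999-01-29.
Day-of-year for 1999-01-29: days since 1999-01-01 inclusive = 29, zero-padded to 029.

029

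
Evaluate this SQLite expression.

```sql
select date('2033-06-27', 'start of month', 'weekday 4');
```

`start of month` rewinds 2033-06-27 to 2033-06-01.
`weekday 4` advances to the next Thursday; 2033-06-01 is a Wednesday, so it moves forward to 2033-06-02.

2033-06-02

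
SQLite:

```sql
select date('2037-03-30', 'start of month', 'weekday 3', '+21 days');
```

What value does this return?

2037-03-25

`start of month` rewinds 2037-03-30 to 2037-03-01.
`weekday 3` advances to the next Wednesday; 2037-03-01 is a Sunday, so it moves forward to 2037-03-04.
Advancing 21 more days within March lands on 2037-03-25.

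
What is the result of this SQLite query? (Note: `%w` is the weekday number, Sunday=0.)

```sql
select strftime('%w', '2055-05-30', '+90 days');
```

First apply '+90 days': 2055-05-30 → 2055-08-28.
2055-08-28 is a Saturday; with Sunday=0 that is 6.

6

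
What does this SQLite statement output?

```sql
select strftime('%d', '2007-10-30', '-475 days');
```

First apply '-475 days': 2007-10-30 → 2006-07-12.
`%d` extracts the 2-digit day of month: 12.

12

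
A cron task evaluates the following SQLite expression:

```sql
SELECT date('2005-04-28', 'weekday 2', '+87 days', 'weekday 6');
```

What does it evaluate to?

2005-07-30

`weekday 2` advances to the next Tuesday; 2005-04-28 is a Thursday, so it moves forward to 2005-05-03.
Applying '+87 days' to 2005-05-03: counting 87 days forward gives 2005-07-29.
`weekday 6` advances to the next Saturday; 2005-07-29 is a Friday, so it moves forward to 2005-07-30.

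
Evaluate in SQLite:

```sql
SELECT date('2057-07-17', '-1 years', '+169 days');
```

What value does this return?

Adding -1 year to 2057-07-17 gives 2056-07-17.
Applying '+169 days' to 2056-07-17: counting 169 days forward gives 2057-01-02.

2057-01-02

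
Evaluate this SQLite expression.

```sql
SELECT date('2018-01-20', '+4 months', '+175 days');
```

2018-11-11

Adding +4 months to 2018-01-20 gives 2018-05-20.
Applying '+175 days' to 2018-05-20: counting 175 days forward gives 2018-11-11.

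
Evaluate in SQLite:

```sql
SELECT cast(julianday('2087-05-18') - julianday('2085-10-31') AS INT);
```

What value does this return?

564

0 days remain in October 2085 after the 31st (31 − 31).
Full months from November 2085 through April 2087 contribute their day counts.
Then 18 days into May 2087.
Total: 0 + 30 + 31 + 31 + 28 + 31 + 30 + 31 + 30 + 31 + 31 + 30 + 31 + 30 + 31 + 31 + 28 + 31 + 30 + 18 = 564.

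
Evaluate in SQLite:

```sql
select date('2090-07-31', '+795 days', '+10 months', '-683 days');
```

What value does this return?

2091-09-20

Applying '+795 days' to 2090-07-31: counting 795 days forward gives 2092-10-03.
Adding +10 months to 2092-10-03 gives 2093-08-03.
Applying '-683 days' to 2093-08-03: counting 683 days back gives 2091-09-20.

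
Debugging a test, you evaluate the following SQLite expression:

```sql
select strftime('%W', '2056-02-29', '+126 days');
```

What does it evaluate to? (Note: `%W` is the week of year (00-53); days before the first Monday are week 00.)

27

First apply '+126 days': 2056-02-29 → 2056-07-04.
2056-07-04 is a Tuesday. SQLite's %W counts Mondays since the year started; the result is 27.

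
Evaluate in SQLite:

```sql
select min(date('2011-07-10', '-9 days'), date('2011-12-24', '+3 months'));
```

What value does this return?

date('2011-07-10', '-9 days') → 2011-07-01.
date('2011-12-24', '+3 months') → 2012-03-24.
Earlier of the two is 2011-07-01.

2011-07-01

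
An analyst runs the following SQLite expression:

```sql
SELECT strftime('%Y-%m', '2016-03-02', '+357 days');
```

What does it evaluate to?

2017-02

First apply '+357 days': 2016-03-02 → 2017-02-22.
`%Y-%m` extracts the year-month: 2017-02.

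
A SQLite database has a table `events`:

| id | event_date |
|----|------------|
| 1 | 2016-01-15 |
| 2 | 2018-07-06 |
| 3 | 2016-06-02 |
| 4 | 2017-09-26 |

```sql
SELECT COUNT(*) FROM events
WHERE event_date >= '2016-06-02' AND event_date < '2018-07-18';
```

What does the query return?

Rows in [2016-06-02, 2018-07-18): 2018-07-06, 2016-06-02, 2017-09-26 → 3 rows.

3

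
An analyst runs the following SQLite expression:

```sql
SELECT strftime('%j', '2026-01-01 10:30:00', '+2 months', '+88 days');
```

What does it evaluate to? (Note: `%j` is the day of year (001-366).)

148

First apply '+2 months', '+88 days': 2026-01-01 10:30:00 → 2026-05-28 10:30:00.
Day-of-year for 2026-05-28: days since 2026-01-01 inclusive = 148, zero-padded to 148.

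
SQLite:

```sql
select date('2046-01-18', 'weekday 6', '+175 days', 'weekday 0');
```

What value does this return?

2046-07-15

`weekday 6` advances to the next Saturday; 2046-01-18 is a Thursday, so it moves forward to 2046-01-20.
Applying '+175 days' to 2046-01-20: counting 175 days forward gives 2046-07-14.
`weekday 0` advances to the next Sunday; 2046-07-14 is a Saturday, so it moves forward to 2046-07-15.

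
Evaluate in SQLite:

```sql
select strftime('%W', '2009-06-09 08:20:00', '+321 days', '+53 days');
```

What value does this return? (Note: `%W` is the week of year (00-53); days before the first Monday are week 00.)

First apply '+321 days', '+53 days': 2009-06-09 08:20:00 → 2010-06-18 08:20:00.
2010-06-18 is a Friday. SQLite's %W counts Mondays since the year started; the result is 24.

24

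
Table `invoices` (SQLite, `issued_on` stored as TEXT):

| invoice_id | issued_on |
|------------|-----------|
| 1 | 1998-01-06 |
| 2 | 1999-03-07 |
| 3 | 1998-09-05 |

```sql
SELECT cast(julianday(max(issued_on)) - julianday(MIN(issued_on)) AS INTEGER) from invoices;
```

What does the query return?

425

MIN = 1998-01-06, MAX = 1999-03-07.
25 days remain in January 1998 after the 6th (31 − 6).
Full months from February 1998 through February 1999 contribute their day counts.
Then 7 days into March 1999.
Total: 25 + 28 + 31 + 30 + 31 + 30 + 31 + 31 + 30 + 31 + 30 + 31 + 31 + 28 + 7 = 425.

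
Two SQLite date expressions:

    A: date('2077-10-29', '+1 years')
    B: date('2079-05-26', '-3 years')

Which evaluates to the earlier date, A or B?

A = 2078-10-29.
B = 2076-05-26.
B is earlier.

B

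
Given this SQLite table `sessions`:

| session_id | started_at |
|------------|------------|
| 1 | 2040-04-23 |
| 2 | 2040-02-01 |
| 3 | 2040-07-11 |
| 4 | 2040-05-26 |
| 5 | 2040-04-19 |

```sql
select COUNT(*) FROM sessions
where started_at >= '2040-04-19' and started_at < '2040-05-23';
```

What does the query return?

Rows in [2040-04-19, 2040-05-23): 2040-04-23, 2040-04-19 → 2 rows.

2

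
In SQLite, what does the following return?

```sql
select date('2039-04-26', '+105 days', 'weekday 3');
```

Applying '+105 days' to 2039-04-26: counting 105 days forward gives 2039-08-09.
`weekday 3` advances to the next Wednesday; 2039-08-09 is a Tuesday, so it moves forward to 2039-08-10.

2039-08-10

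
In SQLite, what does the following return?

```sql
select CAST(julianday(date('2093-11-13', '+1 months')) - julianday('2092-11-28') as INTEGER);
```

380

Adding +1 month to 2093-11-13 gives 2093-12-13.
2 days remain in November 2092 after the 28th (30 − 28).
Full months from December 2092 through November 2093 contribute their day counts.
Then 13 days into December 2093.
Total: 2 + 31 + 31 + 28 + 31 + 30 + 31 + 30 + 31 + 31 + 30 + 31 + 30 + 13 = 380.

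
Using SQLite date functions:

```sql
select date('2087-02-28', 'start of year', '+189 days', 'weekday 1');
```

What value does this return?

`start of year` rewinds 2087-02-28 to 2087-01-01.
Applying '+189 days' to 2087-01-01: counting 189 days forward gives 2087-07-09.
`weekday 1` advances to the next Monday; 2087-07-09 is a Wednesday, so it moves forward to 2087-07-14.

2087-07-14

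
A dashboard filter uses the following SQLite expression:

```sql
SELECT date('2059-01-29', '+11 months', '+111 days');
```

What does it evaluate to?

2060-04-18

Adding +11 months to 2059-01-29 gives 2059-12-29.
Applying '+111 days' to 2059-12-29: counting 111 days forward gives 2060-04-18.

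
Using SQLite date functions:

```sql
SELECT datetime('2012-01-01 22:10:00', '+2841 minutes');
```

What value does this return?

2841 minutes = 47h 21m; +2841 minutes from 2012-01-01 22:10:00 is 2012-01-03 21:31:00 (crosses midnight).

2012-01-03 21:31:00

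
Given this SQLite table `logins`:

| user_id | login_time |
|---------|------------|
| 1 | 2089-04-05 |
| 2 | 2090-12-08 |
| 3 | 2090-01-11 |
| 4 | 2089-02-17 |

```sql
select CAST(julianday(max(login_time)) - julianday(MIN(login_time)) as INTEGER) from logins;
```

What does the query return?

MIN = 2089-02-17, MAX = 2090-12-08.
11 days remain in February 2089 after the 17th (28 − 17).
Full months from March 2089 through November 2090 contribute their day counts.
Then 8 days into December 2090.
Total: 11 + 31 + 30 + 31 + 30 + 31 + 31 + 30 + 31 + 30 + 31 + 31 + 28 + 31 + 30 + 31 + 30 + 31 + 31 + 30 + 31 + 30 + 8 = 659.

659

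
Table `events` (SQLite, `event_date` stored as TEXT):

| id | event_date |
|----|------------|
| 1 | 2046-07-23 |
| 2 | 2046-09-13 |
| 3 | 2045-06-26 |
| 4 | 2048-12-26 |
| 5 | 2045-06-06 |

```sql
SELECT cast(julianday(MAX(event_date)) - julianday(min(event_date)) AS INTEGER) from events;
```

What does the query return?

1299

MIN = 2045-06-06, MAX = 2048-12-26.
24 days remain in June 2045 after the 6th (30 − 6).
Full months from July 2045 through November 2048 contribute their day counts.
Then 26 days into December 2048.
Total: 24 + 31 + 31 + 30 + 31 + 30 + 31 + 31 + 28 + 31 + 30 + 31 + 30 + 31 + 31 + 30 + 31 + 30 + 31 + 31 + 28 + 31 + 30 + 31 + 30 + 31 + 31 + 30 + 31 + 30 + 31 + 31 + 29 + 31 + 30 + 31 + 30 + 31 + 31 + 30 + 31 + 30 + 26 = 1299.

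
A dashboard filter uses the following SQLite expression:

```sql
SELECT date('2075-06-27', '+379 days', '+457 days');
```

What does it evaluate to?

Applying '+379 days' to 2075-06-27: counting 379 days forward gives 2076-07-10.
Applying '+457 days' to 2076-07-10: counting 457 days forward gives 2077-10-10.

2077-10-10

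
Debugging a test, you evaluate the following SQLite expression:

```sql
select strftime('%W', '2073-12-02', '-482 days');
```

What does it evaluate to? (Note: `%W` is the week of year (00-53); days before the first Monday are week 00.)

31

First apply '-482 days': 2073-12-02 → 2072-08-07.
2072-08-07 is a Sunday. SQLite's %W counts Mondays since the year started; the result is 31.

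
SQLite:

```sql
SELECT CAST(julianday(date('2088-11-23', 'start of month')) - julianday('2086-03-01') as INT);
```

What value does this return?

976

`start of month` rewinds 2088-11-23 to 2088-11-01.
30 days remain in March 2086 after the 1st (31 − 1).
Full months from April 2086 through October 2088 contribute their day counts.
Then 1 day into November 2088.
Total: 30 + 30 + 31 + 30 + 31 + 31 + 30 + 31 + 30 + 31 + 31 + 28 + 31 + 30 + 31 + 30 + 31 + 31 + 30 + 31 + 30 + 31 + 31 + 29 + 31 + 30 + 31 + 30 + 31 + 31 + 30 + 31 + 1 = 976.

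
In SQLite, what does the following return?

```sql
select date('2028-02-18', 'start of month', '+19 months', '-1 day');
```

2029-08-31

`start of month` rewinds 2028-02-18 to 2028-02-01.
Adding +19 months to 2028-02-01 gives 2029-09-01.
Going back 1 day from 2029-09-01 reaches 2029-08-31 (last day of August, 31 days).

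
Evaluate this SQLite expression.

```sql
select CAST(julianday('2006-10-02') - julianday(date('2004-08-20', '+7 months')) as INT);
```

Adding +7 months to 2004-08-20 gives 2005-03-20.
11 days remain in March 2005 after the 20th (31 − 20).
Full months from April 2005 through September 2006 contribute their day counts.
Then 2 days into October 2006.
Total: 11 + 30 + 31 + 30 + 31 + 31 + 30 + 31 + 30 + 31 + 31 + 28 + 31 + 30 + 31 + 30 + 31 + 31 + 30 + 2 = 561.

561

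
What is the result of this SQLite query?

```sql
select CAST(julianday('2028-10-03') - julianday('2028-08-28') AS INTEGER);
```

3 days remain in August 2028 after the 28th (31 − 28).
September 2028: 30 days.
Then 3 days into October 2028.
Total: 3 + 30 + 3 = 36.

36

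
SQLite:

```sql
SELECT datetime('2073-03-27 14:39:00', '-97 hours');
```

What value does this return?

2073-03-23 13:39:00

-97 hours from 2073-03-27 14:39:00 is 2073-03-23 13:39:00 (crosses midnight).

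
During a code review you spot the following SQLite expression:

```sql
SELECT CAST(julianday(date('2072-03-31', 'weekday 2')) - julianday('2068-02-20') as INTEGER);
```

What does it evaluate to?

1506

`weekday 2` advances to the next Tuesday; 2072-03-31 is a Thursday, so it moves forward to 2072-04-05.
9 days remain in February 2068 after the 20th (29 − 20).
Full months from March 2068 through March 2072 contribute their day counts.
Then 5 days into April 2072.
Total: 9 + 31 + 30 + 31 + 30 + 31 + 31 + 30 + 31 + 30 + 31 + 31 + 28 + 31 + 30 + 31 + 30 + 31 + 31 + 30 + 31 + 30 + 31 + 31 + 28 + 31 + 30 + 31 + 30 + 31 + 31 + 30 + 31 + 30 + 31 + 31 + 28 + 31 + 30 + 31 + 30 + 31 + 31 + 30 + 31 + 30 + 31 + 31 + 29 + 31 + 5 = 1506.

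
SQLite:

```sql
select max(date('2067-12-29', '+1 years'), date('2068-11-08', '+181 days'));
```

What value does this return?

2069-05-08

date('2067-12-29', '+1 years') → 2068-12-29.
date('2068-11-08', '+181 days') → 2069-05-08.
Later of the two is 2069-05-08.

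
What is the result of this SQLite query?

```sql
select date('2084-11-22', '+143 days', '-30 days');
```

Applying '+143 days' to 2084-11-22: counting 143 days forward gives 2085-04-14.
Going back 14 days from 2085-04-14 reaches 2085-03-31 (last day of March, 31 days).
Going back 16 days within March lands on 2085-03-15.

2085-03-15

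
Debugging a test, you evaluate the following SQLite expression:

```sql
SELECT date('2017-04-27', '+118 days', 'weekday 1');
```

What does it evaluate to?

Applying '+118 days' to 2017-04-27: counting 118 days forward gives 2017-08-23.
`weekday 1` advances to the next Monday; 2017-08-23 is a Wednesday, so it moves forward to 2017-08-28.

2017-08-28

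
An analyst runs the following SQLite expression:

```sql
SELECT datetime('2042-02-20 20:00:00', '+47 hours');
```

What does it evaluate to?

+47 hours from 2042-02-20 20:00:00 is 2042-02-22 19:00:00 (crosses midnight).

2042-02-22 19:00:00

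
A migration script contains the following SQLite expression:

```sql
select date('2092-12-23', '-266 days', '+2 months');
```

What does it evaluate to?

Applying '-266 days' to 2092-12-23: counting 266 days back gives 2092-04-01.
Adding +2 months to 2092-04-01 gives 2092-06-01.

2092-06-01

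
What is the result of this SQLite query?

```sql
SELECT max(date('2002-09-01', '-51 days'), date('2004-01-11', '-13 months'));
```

2002-12-11

date('2002-09-01', '-51 days') → 2002-07-12.
date('2004-01-11', '-13 months') → 2002-12-11.
Later of the two is 2002-12-11.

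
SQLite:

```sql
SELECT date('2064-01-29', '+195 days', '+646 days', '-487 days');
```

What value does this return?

2065-01-17

Applying '+195 days' to 2064-01-29: counting 195 days forward gives 2064-08-11.
Applying '+646 days' to 2064-08-11: counting 646 days forward gives 2066-05-19.
Applying '-487 days' to 2066-05-19: counting 487 days back gives 2065-01-17.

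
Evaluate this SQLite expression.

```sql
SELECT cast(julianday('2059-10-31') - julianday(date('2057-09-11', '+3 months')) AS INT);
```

689

Adding +3 months to 2057-09-11 gives 2057-12-11.
20 days remain in December 2057 after the 11th (31 − 11).
Full months from January 2058 through September 2059 contribute their day counts.
Then 31 days into October 2059.
Total: 20 + 31 + 28 + 31 + 30 + 31 + 30 + 31 + 31 + 30 + 31 + 30 + 31 + 31 + 28 + 31 + 30 + 31 + 30 + 31 + 31 + 30 + 31 = 689.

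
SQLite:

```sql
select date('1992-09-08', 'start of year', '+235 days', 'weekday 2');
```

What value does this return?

1992-08-25

`start of year` rewinds 1992-09-08 to 1992-01-01.
Applying '+235 days' to 1992-01-01: counting 235 days forward gives 1992-08-23.
`weekday 2` advances to the next Tuesday; 1992-08-23 is a Sunday, so it moves forward to 1992-08-25.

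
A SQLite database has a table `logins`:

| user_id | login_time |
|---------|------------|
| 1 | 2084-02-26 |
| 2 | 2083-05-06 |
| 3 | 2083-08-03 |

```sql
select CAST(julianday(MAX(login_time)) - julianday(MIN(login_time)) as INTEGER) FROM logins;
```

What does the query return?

MIN = 2083-05-06, MAX = 2084-02-26.
25 days remain in May 2083 after the 6th (31 − 6).
Full months from June 2083 through January 2084 contribute their day counts.
Then 26 days into February 2084.
Total: 25 + 30 + 31 + 31 + 30 + 31 + 30 + 31 + 31 + 26 = 296.

296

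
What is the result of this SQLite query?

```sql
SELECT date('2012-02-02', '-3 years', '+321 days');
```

Adding -3 years to 2012-02-02 gives 2009-02-02.
Applying '+321 days' to 2009-02-02: counting 321 days forward gives 2009-12-20.

2009-12-20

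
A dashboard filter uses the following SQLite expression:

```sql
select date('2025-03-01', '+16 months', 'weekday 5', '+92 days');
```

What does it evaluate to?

2026-10-03

Adding +16 months to 2025-03-01 gives 2026-07-01.
`weekday 5` advances to the next Friday; 2026-07-01 is a Wednesday, so it moves forward to 2026-07-03.
Applying '+92 days' to 2026-07-03: counting 92 days forward gives 2026-10-03.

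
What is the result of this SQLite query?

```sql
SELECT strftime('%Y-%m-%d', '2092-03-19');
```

2092-03-19

`%Y-%m-%d` extracts the ISO date: 2092-03-19.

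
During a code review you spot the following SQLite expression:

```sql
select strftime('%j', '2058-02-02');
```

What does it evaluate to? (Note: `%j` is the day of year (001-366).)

Day-of-year for 2058-02-02: days since 2058-01-01 inclusive = 33, zero-padded to 033.

033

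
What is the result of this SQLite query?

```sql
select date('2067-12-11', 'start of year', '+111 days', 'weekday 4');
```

`start of year` rewinds 2067-12-11 to 2067-01-01.
Applying '+111 days' to 2067-01-01: counting 111 days forward gives 2067-04-22.
`weekday 4` advances to the next Thursday; 2067-04-22 is a Friday, so it moves forward to 2067-04-28.

2067-04-28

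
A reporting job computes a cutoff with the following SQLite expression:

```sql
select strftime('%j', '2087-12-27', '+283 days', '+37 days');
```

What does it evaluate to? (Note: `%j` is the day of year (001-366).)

First apply '+283 days', '+37 days': 2087-12-27 → 2088-11-11.
Day-of-year for 2088-11-11: days since 2088-01-01 inclusive = 316, zero-padded to 316.

316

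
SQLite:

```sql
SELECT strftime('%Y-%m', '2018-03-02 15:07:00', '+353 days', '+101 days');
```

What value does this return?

First apply '+353 days', '+101 days': 2018-03-02 15:07:00 → 2019-05-30 15:07:00.
`%Y-%m` extracts the year-month: 2019-05.

2019-05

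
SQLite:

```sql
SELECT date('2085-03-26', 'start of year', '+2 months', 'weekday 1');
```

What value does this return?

`start of year` rewinds 2085-03-26 to 2085-01-01.
Adding +2 months to 2085-01-01 gives 2085-03-01.
`weekday 1` advances to the next Monday; 2085-03-01 is a Thursday, so it moves forward to 2085-03-05.

2085-03-05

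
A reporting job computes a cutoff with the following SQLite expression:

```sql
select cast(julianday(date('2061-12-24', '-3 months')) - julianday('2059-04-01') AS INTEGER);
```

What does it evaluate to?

Adding -3 months to 2061-12-24 gives 2061-09-24.
29 days remain in April 2059 after the 1st (30 − 1).
Full months from May 2059 through August 2061 contribute their day counts.
Then 24 days into September 2061.
Total: 29 + 31 + 30 + 31 + 31 + 30 + 31 + 30 + 31 + 31 + 29 + 31 + 30 + 31 + 30 + 31 + 31 + 30 + 31 + 30 + 31 + 31 + 28 + 31 + 30 + 31 + 30 + 31 + 31 + 24 = 907.

907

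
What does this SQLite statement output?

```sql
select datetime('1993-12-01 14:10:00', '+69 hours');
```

+69 hours from 1993-12-01 14:10:00 is 1993-12-04 11:10:00 (crosses midnight).

1993-12-04 11:10:00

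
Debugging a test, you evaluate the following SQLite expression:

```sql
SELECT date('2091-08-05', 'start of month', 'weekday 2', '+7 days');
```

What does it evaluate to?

2091-08-14

`start of month` rewinds 2091-08-05 to 2091-08-01.
`weekday 2` advances to the next Tuesday; 2091-08-01 is a Wednesday, so it moves forward to 2091-08-07.
Advancing 7 more days within August lands on 2091-08-14.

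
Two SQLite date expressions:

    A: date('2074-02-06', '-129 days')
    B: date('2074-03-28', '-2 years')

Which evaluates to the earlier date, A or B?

A = 2073-09-30.
B = 2072-03-28.
B is earlier.

B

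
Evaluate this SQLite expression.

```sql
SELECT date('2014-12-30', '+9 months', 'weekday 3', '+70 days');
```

Adding +9 months to 2014-12-30 gives 2015-09-30.
`weekday 3` advances to the next Wednesday; 2015-09-30 is already a Wednesday, so it stays at 2015-09-30.
Applying '+70 days' to 2015-09-30: counting 70 days forward gives 2015-12-09.

2015-12-09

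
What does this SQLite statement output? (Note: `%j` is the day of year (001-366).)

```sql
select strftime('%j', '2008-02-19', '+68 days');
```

First apply '+68 days': 2008-02-19 → 2008-04-27.
Day-of-year for 2008-04-27: days since 2008-01-01 inclusive = 118, zero-padded to 118.

118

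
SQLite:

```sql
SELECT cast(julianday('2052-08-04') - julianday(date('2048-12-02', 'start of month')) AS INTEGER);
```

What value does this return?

`start of month` rewinds 2048-12-02 to 2048-12-01.
30 days remain in December 2048 after the 1st (31 − 1).
Full months from January 2049 through July 2052 contribute their day counts.
Then 4 days into August 2052.
Total: 30 + 31 + 28 + 31 + 30 + 31 + 30 + 31 + 31 + 30 + 31 + 30 + 31 + 31 + 28 + 31 + 30 + 31 + 30 + 31 + 31 + 30 + 31 + 30 + 31 + 31 + 28 + 31 + 30 + 31 + 30 + 31 + 31 + 30 + 31 + 30 + 31 + 31 + 29 + 31 + 30 + 31 + 30 + 31 + 4 = 1342.

1342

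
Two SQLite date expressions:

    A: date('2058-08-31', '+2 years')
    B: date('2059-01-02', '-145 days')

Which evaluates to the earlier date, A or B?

B

A = 2060-08-31.
B = 2058-08-10.
B is earlier.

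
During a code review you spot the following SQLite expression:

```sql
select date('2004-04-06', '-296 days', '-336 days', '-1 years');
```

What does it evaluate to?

Applying '-296 days' to 2004-04-06: counting 296 days back gives 2003-06-15.
Applying '-336 days' to 2003-06-15: counting 336 days back gives 2002-07-14.
Adding -1 year to 2002-07-14 gives 2001-07-14.

2001-07-14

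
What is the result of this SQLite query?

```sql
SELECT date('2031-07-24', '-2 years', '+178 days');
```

2030-01-18

Adding -2 years to 2031-07-24 gives 2029-07-24.
Applying '+178 days' to 2029-07-24: counting 178 days forward gives 2030-01-18.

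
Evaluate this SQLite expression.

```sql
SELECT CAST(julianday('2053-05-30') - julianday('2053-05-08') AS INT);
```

Both dates are in May 2053: 30 − 8 = 22.

22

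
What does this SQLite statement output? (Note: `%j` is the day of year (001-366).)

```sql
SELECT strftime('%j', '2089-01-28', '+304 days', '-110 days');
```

First apply '+304 days', '-110 days': 2089-01-28 → 2089-08-10.
Day-of-year for 2089-08-10: days since 2089-01-01 inclusive = 222, zero-padded to 222.

222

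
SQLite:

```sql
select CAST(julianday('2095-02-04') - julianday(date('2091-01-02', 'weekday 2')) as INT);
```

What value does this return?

1494

`weekday 2` advances to the next Tuesday; 2091-01-02 is already a Tuesday, so it stays at 2091-01-02.
29 days remain in January 2091 after the 2nd (31 − 2).
Full months from February 2091 through January 2095 contribute their day counts.
Then 4 days into February 2095.
Total: 29 + 28 + 31 + 30 + 31 + 30 + 31 + 31 + 30 + 31 + 30 + 31 + 31 + 29 + 31 + 30 + 31 + 30 + 31 + 31 + 30 + 31 + 30 + 31 + 31 + 28 + 31 + 30 + 31 + 30 + 31 + 31 + 30 + 31 + 30 + 31 + 31 + 28 + 31 + 30 + 31 + 30 + 31 + 31 + 30 + 31 + 30 + 31 + 31 + 4 = 1494.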